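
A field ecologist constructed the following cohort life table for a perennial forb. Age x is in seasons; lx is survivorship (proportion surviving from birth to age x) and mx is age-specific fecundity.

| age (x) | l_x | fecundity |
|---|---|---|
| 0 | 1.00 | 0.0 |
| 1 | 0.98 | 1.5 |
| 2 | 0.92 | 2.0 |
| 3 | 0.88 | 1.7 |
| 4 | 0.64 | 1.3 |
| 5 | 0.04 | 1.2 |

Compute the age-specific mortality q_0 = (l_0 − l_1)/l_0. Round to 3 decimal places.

0.020

q_0 = (l_0 − l_1) / l_0 = (1 − 0.98) / 1
     = 0.02 / 1 = 0.02 → 0.020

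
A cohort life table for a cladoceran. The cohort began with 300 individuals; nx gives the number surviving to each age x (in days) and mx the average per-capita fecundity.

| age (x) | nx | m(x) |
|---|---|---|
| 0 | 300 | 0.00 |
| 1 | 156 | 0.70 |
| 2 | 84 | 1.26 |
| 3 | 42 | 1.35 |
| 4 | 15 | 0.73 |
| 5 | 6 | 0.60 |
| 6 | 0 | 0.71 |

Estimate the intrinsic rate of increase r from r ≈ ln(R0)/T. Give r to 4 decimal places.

-0.0242

lx = nx/n0 = nx/300: 1, 0.52, 0.28, 0.14, 0.05, 0.02, 0
R0 = Σ lx·mx = 0 + 0.364 + 0.3528 + 0.189 + 0.0365 + 0.012 + 0 = 0.9543
Σ x·lx·mx = 1.8426; T = 1.8426/0.9543 = 1.93084…
r ≈ ln(R0)/T = ln(0.9543)/1.93084… = -0.024226… → -0.0242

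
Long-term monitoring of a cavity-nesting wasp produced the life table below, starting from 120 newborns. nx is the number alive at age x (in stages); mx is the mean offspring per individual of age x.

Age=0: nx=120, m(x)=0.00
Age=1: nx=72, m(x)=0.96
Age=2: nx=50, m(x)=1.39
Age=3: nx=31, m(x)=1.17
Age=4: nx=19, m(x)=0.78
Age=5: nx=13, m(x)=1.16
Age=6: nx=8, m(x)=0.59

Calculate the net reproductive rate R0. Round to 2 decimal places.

lx = nx/n0 = nx/120: 1, 0.6, 0.41667…, 0.25833…, 0.15833…, 0.10833…, 0.06667…
lx·mx by age: 0, 0.576, 0.579167…, 0.30225…, 0.1235…, 0.125667…, 0.039333…
R0 = Σ lx·mx = 1.745917… → 1.75

1.75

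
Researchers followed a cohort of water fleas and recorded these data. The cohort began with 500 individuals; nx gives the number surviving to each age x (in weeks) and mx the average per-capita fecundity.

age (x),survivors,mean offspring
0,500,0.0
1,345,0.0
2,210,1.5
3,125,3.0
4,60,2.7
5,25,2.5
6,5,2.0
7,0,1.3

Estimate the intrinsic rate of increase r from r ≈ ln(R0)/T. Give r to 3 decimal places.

lx = nx/n0 = nx/500: 1, 0.69, 0.42, 0.25, 0.12, 0.05, 0.01, 0
R0 = Σ lx·mx = 0 + 0 + 0.63 + 0.75 + 0.324 + 0.125 + 0.02 + 0 = 1.849
Σ x·lx·mx = 5.551; T = 5.551/1.849 = 3.00216…
r ≈ ln(R0)/T = ln(1.849)/3.00216… = 0.20473… → 0.205

0.205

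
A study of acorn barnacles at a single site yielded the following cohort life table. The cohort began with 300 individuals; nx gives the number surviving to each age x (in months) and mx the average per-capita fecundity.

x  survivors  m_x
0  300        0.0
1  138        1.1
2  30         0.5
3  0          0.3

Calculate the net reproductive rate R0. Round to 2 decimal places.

lx = nx/n0 = nx/300: 1, 0.46, 0.1, 0
lx·mx by age: 0, 0.506, 0.05, 0
R0 = Σ lx·mx = 0.556 → 0.56

0.56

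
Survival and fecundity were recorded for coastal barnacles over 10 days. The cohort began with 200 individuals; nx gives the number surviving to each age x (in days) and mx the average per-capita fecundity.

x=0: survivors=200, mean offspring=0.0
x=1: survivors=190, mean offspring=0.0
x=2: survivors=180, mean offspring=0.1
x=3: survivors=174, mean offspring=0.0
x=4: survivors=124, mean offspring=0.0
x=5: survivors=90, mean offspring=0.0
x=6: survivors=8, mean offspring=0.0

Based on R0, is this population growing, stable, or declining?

declining

lx = nx/n0 = nx/200: 1, 0.95, 0.9, 0.87, 0.62, 0.45, 0.04
R0 = Σ lx·mx = 0 + 0 + 0.09 + 0 + 0 + 0 + 0 = 0.09
R0 < 1, so the population is declining.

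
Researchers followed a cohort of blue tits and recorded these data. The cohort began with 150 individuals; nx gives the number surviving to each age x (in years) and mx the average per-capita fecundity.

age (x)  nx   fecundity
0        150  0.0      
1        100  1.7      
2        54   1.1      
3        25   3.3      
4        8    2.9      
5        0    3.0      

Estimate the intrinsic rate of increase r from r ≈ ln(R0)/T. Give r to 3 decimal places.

0.428

lx = nx/n0 = nx/150: 1, 0.66667…, 0.36, 0.16667…, 0.05333…, 0
R0 = Σ lx·mx = 0 + 1.13333… + 0.396 + 0.55… + 0.15467… + 0 = 2.234…
Σ x·lx·mx = 4.194…; T = 4.194…/2.234… = 1.87735…
r ≈ ln(R0)/T = ln(2.234…)/1.87735… = 0.42815… → 0.428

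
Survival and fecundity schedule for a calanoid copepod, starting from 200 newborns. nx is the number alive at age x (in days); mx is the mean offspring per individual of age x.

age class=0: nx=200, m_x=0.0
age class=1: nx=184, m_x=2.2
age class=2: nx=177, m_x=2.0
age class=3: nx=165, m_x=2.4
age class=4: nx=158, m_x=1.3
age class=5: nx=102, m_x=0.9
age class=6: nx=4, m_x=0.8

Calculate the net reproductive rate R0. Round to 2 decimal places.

7.28

lx = nx/n0 = nx/200: 1, 0.92, 0.885, 0.825, 0.79, 0.51, 0.02
lx·mx by age: 0, 2.024, 1.77, 1.98, 1.027, 0.459, 0.016
R0 = Σ lx·mx = 7.276 → 7.28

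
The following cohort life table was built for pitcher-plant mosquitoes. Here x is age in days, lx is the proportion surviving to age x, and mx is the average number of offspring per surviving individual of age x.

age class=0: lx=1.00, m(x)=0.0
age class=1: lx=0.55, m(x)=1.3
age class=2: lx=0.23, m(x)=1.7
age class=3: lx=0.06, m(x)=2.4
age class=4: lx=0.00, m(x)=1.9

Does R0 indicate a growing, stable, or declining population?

R0 = Σ lx·mx = 0 + 0.715 + 0.391 + 0.144 + 0 = 1.25
R0 > 1, so the population is growing.

growing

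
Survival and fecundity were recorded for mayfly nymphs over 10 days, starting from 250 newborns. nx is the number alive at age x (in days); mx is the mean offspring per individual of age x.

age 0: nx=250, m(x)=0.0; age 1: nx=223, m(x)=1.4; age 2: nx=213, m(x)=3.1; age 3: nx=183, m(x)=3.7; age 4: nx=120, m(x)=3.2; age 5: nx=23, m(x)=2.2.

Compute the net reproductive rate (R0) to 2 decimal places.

8.34

lx = nx/n0 = nx/250: 1, 0.892, 0.852, 0.732, 0.48, 0.092
lx·mx by age: 0, 1.2488, 2.6412, 2.7084, 1.536, 0.2024
R0 = Σ lx·mx = 8.3368 → 8.34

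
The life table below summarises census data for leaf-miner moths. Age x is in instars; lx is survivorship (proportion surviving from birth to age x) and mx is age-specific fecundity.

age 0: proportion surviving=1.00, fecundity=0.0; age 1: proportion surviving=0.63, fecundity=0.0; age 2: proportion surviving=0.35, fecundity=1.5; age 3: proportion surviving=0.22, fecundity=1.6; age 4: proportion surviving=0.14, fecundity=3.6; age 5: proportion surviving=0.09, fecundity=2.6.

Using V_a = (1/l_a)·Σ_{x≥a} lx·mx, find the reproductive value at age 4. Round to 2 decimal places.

5.27

lx·mx for x ≥ 4: 0.504, 0.234 → sum = 0.738
V_4 = 0.738 / l_4 = 0.738 / 0.14 = 5.271429… → 5.27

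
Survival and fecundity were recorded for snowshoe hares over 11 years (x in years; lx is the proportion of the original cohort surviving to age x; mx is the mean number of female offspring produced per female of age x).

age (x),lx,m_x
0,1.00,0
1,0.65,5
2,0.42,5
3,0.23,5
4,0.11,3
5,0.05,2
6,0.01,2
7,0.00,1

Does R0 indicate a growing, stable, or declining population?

R0 = Σ lx·mx = 0 + 3.25 + 2.1 + 1.15 + 0.33 + 0.1 + 0.02 + 0 = 6.95
R0 > 1, so the population is growing.

growing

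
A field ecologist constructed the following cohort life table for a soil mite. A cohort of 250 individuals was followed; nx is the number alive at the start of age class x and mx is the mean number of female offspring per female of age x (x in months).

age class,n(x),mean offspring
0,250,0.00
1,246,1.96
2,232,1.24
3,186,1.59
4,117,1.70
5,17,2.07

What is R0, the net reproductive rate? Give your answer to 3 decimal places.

lx = nx/n0 = nx/250: 1, 0.984, 0.928, 0.744, 0.468, 0.068
lx·mx by age: 0, 1.92864, 1.15072, 1.18296, 0.7956, 0.14076
R0 = Σ lx·mx = 5.19868 → 5.199

5.199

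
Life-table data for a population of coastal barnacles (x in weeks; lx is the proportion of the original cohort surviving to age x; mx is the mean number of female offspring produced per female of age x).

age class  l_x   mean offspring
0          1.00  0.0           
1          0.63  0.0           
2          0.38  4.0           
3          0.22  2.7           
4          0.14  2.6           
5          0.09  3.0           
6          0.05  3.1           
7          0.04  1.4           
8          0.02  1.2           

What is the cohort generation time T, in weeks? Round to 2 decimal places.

lx·mx: 0, 0, 1.52, 0.594, 0.364, 0.27, 0.155, 0.056, 0.024 → R0 = 2.983
x·lx·mx: 0, 0, 3.04, 1.782, 1.456, 1.35, 0.93, 0.392, 0.192 → Σ = 9.142
T = 9.142 / 2.983 = 3.0647… → 3.06

3.06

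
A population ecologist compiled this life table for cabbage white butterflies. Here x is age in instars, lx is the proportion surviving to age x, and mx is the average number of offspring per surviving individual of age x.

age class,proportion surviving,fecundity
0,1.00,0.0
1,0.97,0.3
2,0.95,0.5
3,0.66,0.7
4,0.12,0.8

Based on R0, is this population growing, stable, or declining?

growing

R0 = Σ lx·mx = 0 + 0.291 + 0.475 + 0.462 + 0.096 = 1.324
R0 > 1, so the population is growing.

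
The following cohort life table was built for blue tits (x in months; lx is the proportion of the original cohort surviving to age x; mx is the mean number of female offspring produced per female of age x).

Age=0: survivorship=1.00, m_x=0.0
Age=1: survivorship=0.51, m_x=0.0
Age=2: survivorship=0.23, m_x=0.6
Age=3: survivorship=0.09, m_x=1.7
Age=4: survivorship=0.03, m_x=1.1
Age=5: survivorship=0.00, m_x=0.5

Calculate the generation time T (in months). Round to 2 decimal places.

lx·mx: 0, 0, 0.138, 0.153, 0.033, 0 → R0 = 0.324
x·lx·mx: 0, 0, 0.276, 0.459, 0.132, 0 → Σ = 0.867
T = 0.867 / 0.324 = 2.675926… → 2.68

2.68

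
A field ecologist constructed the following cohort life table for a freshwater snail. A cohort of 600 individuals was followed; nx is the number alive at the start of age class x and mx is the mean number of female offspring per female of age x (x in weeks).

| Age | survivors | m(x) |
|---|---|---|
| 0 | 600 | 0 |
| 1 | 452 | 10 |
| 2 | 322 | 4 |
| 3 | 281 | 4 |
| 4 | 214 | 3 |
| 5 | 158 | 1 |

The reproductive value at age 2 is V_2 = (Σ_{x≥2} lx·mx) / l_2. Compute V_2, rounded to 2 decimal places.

9.98

lx = nx/n0 = nx/600: 1, 0.75333…, 0.53667…, 0.46833…, 0.35667…, 0.26333…
lx·mx for x ≥ 2: 2.146667…, 1.873333…, 1.07…, 0.263333… → sum = 5.353333…
V_2 = 5.353333… / l_2 = 5.353333… / 0.536667… = 9.975155… → 9.98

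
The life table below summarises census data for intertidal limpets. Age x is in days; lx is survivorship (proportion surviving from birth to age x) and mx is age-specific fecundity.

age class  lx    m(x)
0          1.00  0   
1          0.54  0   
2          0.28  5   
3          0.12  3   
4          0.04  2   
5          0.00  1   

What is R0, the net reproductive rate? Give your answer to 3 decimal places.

1.840

lx·mx by age: 0, 0, 1.4, 0.36, 0.08, 0
R0 = Σ lx·mx = 1.84 → 1.840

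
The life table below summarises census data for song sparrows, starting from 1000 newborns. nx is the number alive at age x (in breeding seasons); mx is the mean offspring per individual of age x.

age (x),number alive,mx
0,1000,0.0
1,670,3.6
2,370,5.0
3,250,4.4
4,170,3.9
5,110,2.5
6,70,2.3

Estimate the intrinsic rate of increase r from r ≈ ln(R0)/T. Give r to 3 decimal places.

lx = nx/n0 = nx/1000: 1, 0.67, 0.37, 0.25, 0.17, 0.11, 0.07
R0 = Σ lx·mx = 0 + 2.412 + 1.85 + 1.1 + 0.663 + 0.275 + 0.161 = 6.461
Σ x·lx·mx = 14.405; T = 14.405/6.461 = 2.22953…
r ≈ ln(R0)/T = ln(6.461)/2.22953… = 0.83685… → 0.837

0.837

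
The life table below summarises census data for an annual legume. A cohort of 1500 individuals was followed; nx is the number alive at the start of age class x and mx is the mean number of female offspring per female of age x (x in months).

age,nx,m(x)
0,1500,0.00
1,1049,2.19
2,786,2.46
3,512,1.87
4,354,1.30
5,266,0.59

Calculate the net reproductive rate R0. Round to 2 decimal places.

3.87

lx = nx/n0 = nx/1500: 1, 0.69933…, 0.524, 0.34133…, 0.236, 0.17733…
lx·mx by age: 0, 1.53154…, 1.28904, 0.638293…, 0.3068, 0.104627…
R0 = Σ lx·mx = 3.8703… → 3.87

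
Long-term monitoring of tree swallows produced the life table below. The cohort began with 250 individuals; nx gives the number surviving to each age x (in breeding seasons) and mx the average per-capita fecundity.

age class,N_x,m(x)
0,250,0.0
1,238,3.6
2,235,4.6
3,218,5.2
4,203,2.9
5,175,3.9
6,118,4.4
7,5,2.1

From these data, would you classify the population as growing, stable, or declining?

growing

lx = nx/n0 = nx/250: 1, 0.952, 0.94, 0.872, 0.812, 0.7, 0.472, 0.02
R0 = Σ lx·mx = 0 + 3.4272 + 4.324 + 4.5344 + 2.3548 + 2.73 + 2.0768 + 0.042 = 19.4892
R0 > 1, so the population is growing.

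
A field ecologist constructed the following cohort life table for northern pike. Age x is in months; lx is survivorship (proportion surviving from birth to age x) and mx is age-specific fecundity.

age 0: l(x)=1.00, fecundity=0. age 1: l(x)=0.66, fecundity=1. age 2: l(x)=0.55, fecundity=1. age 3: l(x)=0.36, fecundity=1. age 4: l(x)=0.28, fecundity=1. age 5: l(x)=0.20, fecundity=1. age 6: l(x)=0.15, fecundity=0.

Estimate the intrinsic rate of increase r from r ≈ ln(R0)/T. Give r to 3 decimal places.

0.297

R0 = Σ lx·mx = 0 + 0.66 + 0.55 + 0.36 + 0.28 + 0.2 + 0 = 2.05
Σ x·lx·mx = 4.96; T = 4.96/2.05 = 2.41951…
r ≈ ln(R0)/T = ln(2.05)/2.41951… = 0.29669… → 0.297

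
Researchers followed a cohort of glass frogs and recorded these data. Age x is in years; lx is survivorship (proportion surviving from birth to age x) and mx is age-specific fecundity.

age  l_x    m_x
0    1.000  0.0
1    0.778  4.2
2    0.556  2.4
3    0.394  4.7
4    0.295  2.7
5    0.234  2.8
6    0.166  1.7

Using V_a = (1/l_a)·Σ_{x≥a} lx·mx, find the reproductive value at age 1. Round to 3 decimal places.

lx·mx for x ≥ 1: 3.2676, 1.3344, 1.8518, 0.7965, 0.6552, 0.2822 → sum = 8.1877
V_1 = 8.1877 / l_1 = 8.1877 / 0.778 = 10.524036… → 10.524

10.524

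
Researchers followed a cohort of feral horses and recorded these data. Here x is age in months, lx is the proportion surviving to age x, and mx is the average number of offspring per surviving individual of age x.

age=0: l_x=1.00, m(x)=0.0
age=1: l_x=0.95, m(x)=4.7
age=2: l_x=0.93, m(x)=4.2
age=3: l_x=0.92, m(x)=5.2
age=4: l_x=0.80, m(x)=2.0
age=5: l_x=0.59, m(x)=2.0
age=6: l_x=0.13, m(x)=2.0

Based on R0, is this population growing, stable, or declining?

R0 = Σ lx·mx = 0 + 4.465 + 3.906 + 4.784 + 1.6 + 1.18 + 0.26 = 16.195
R0 > 1, so the population is growing.

growing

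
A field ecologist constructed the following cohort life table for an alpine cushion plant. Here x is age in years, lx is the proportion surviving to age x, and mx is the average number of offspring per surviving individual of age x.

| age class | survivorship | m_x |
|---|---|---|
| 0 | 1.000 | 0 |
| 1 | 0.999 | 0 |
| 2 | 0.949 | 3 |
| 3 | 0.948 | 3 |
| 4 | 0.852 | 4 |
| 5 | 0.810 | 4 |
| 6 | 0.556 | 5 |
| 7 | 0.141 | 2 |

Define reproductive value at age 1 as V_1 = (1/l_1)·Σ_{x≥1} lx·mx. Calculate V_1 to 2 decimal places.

15.42

lx·mx for x ≥ 1: 0, 2.847, 2.844, 3.408, 3.24, 2.78, 0.282 → sum = 15.401
V_1 = 15.401 / l_1 = 15.401 / 0.999 = 15.416416… → 15.42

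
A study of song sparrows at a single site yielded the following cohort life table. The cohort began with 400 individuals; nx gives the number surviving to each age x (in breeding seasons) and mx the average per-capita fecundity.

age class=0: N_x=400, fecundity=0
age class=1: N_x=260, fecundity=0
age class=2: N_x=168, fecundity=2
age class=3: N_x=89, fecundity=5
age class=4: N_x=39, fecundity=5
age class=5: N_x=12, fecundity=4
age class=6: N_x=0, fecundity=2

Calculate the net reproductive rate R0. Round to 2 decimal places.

lx = nx/n0 = nx/400: 1, 0.65, 0.42, 0.2225, 0.0975, 0.03, 0
lx·mx by age: 0, 0, 0.84, 1.1125, 0.4875, 0.12, 0
R0 = Σ lx·mx = 2.56 → 2.56

2.56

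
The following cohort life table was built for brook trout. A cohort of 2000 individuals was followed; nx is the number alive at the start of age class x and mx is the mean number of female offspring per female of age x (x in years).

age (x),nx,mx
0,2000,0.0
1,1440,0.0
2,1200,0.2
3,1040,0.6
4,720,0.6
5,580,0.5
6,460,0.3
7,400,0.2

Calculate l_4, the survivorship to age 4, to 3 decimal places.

0.360

l_4 = n_4/n_0 = 720/2000 = 0.36 → 0.360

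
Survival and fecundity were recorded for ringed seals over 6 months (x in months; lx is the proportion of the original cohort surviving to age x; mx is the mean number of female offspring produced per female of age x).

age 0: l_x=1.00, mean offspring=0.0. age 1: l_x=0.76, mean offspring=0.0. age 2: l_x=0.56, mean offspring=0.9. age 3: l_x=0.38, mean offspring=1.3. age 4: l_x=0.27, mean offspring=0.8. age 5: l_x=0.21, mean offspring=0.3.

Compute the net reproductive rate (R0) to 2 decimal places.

1.28

lx·mx by age: 0, 0, 0.504, 0.494, 0.216, 0.063
R0 = Σ lx·mx = 1.277 → 1.28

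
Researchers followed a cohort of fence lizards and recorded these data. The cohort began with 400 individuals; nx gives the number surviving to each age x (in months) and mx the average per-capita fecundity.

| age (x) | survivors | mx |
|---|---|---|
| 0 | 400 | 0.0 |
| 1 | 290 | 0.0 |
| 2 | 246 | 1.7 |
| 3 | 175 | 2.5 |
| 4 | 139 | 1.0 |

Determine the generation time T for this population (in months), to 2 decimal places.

lx = nx/n0 = nx/400: 1, 0.725, 0.615, 0.4375, 0.3475
lx·mx: 0, 0, 1.0455, 1.09375, 0.3475 → R0 = 2.48675
x·lx·mx: 0, 0, 2.091, 3.28125, 1.39 → Σ = 6.76225
T = 6.76225 / 2.48675 = 2.719312… → 2.72

2.72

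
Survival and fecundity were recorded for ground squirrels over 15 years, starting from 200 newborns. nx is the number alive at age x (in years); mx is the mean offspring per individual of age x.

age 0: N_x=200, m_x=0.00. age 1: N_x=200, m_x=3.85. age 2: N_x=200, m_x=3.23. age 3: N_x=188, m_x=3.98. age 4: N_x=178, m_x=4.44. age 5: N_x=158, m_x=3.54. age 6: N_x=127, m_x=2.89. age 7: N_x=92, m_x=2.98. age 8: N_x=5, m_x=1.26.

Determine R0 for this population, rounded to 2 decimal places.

20.81

lx = nx/n0 = nx/200: 1, 1, 1, 0.94, 0.89, 0.79, 0.635, 0.46, 0.025
lx·mx by age: 0, 3.85, 3.23, 3.7412, 3.9516, 2.7966, 1.83515, 1.3708, 0.0315
R0 = Σ lx·mx = 20.80685 → 20.81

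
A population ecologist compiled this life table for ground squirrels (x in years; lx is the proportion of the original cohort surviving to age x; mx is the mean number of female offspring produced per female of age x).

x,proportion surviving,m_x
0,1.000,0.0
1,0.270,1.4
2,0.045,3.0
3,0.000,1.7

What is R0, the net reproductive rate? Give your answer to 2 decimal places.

lx·mx by age: 0, 0.378, 0.135, 0
R0 = Σ lx·mx = 0.513 → 0.51

0.51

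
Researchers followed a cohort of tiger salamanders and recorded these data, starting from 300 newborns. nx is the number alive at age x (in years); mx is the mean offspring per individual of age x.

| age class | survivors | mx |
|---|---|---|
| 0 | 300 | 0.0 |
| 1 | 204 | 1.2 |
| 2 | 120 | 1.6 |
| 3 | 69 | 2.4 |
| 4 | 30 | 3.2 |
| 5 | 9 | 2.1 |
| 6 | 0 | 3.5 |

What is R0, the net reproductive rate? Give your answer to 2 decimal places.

lx = nx/n0 = nx/300: 1, 0.68, 0.4, 0.23, 0.1, 0.03, 0
lx·mx by age: 0, 0.816, 0.64, 0.552, 0.32, 0.063, 0
R0 = Σ lx·mx = 2.391 → 2.39

2.39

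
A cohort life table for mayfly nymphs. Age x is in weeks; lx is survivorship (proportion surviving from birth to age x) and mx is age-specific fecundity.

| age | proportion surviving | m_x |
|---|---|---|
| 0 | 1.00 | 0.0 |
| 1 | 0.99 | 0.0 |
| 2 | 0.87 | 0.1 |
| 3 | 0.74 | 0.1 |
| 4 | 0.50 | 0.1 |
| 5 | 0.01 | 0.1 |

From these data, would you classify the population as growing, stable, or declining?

declining

R0 = Σ lx·mx = 0 + 0 + 0.087 + 0.074 + 0.05 + 0.001 = 0.212
R0 < 1, so the population is declining.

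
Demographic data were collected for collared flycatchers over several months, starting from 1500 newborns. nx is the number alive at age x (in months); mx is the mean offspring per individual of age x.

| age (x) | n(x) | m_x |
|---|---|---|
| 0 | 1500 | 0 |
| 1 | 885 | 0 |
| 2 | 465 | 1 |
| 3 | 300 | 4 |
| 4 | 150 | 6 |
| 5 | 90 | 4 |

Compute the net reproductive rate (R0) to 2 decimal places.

1.95

lx = nx/n0 = nx/1500: 1, 0.59, 0.31, 0.2, 0.1, 0.06
lx·mx by age: 0, 0, 0.31, 0.8, 0.6, 0.24
R0 = Σ lx·mx = 1.95 → 1.95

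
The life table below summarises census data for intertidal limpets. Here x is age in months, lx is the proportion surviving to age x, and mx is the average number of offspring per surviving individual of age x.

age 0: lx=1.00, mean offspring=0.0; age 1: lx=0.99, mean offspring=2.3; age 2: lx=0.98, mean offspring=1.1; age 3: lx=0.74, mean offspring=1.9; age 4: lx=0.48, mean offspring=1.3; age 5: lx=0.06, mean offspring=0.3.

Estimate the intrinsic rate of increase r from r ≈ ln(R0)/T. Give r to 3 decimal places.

0.811

R0 = Σ lx·mx = 0 + 2.277 + 1.078 + 1.406 + 0.624 + 0.018 = 5.403
Σ x·lx·mx = 11.237; T = 11.237/5.403 = 2.07977…
r ≈ ln(R0)/T = ln(5.403)/2.07977… = 0.81113… → 0.811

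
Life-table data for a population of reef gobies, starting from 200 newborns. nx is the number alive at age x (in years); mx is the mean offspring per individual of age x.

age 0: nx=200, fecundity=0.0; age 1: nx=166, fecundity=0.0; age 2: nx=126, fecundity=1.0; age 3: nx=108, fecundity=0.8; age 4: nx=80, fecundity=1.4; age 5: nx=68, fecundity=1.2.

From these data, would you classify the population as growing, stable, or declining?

growing

lx = nx/n0 = nx/200: 1, 0.83, 0.63, 0.54, 0.4, 0.34
R0 = Σ lx·mx = 0 + 0 + 0.63 + 0.432 + 0.56 + 0.408 = 2.03
R0 > 1, so the population is growing.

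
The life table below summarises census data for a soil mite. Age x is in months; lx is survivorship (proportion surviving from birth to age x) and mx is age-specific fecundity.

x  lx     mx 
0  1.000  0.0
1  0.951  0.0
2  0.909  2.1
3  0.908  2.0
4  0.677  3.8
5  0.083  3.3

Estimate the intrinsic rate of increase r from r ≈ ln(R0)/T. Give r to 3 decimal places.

0.591

R0 = Σ lx·mx = 0 + 0 + 1.9089 + 1.816 + 2.5726 + 0.2739 = 6.5714
Σ x·lx·mx = 20.9257; T = 20.9257/6.5714 = 3.18436…
r ≈ ln(R0)/T = ln(6.5714)/3.18436… = 0.59124… → 0.591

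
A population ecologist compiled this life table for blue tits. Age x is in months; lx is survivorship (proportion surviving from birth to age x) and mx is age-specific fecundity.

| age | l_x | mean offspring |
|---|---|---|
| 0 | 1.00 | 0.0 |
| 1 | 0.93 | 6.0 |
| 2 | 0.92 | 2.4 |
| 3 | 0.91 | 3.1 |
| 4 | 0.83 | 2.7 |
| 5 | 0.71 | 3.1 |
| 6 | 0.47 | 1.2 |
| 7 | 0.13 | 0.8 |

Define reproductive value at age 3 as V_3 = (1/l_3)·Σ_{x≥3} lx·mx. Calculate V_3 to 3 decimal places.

lx·mx for x ≥ 3: 2.821, 2.241, 2.201, 0.564, 0.104 → sum = 7.931
V_3 = 7.931 / l_3 = 7.931 / 0.91 = 8.715385… → 8.715

8.715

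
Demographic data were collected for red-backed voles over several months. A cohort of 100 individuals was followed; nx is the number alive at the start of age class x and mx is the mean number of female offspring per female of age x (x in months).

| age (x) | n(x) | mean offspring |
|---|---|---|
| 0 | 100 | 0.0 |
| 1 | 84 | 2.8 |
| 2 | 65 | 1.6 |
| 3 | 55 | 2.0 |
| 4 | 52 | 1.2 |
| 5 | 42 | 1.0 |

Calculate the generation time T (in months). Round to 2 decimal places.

lx = nx/n0 = nx/100: 1, 0.84, 0.65, 0.55, 0.52, 0.42
lx·mx: 0, 2.352, 1.04, 1.1, 0.624, 0.42 → R0 = 5.536
x·lx·mx: 0, 2.352, 2.08, 3.3, 2.496, 2.1 → Σ = 12.328
T = 12.328 / 5.536 = 2.226879… → 2.23

2.23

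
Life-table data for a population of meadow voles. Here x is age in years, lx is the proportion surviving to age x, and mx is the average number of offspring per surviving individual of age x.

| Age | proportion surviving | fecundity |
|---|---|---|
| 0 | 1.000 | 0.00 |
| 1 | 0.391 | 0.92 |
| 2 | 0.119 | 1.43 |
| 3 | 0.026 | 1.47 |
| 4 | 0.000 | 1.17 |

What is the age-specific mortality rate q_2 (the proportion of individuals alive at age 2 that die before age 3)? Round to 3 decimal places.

0.782

q_2 = (l_2 − l_3) / l_2 = (0.119 − 0.026) / 0.119
     = 0.093 / 0.119 = 0.781513… → 0.782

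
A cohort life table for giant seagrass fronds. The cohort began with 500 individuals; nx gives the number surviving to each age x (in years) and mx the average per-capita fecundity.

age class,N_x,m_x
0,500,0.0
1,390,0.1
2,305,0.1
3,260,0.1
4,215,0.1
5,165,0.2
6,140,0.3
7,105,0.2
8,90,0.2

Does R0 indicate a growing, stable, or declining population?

declining

lx = nx/n0 = nx/500: 1, 0.78, 0.61, 0.52, 0.43, 0.33, 0.28, 0.21, 0.18
R0 = Σ lx·mx = 0 + 0.078 + 0.061 + 0.052 + 0.043 + 0.066 + 0.084 + 0.042 + 0.036 = 0.462
R0 < 1, so the population is declining.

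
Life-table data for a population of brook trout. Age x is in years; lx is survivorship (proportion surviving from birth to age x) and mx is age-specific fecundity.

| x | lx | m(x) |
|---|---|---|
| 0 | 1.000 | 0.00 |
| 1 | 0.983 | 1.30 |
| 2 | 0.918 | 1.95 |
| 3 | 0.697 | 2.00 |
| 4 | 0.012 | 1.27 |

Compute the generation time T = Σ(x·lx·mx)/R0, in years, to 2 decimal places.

2.03

lx·mx: 0, 1.2779, 1.7901, 1.394, 0.01524 → R0 = 4.47724
x·lx·mx: 0, 1.2779, 3.5802, 4.182, 0.06096 → Σ = 9.10106
T = 9.10106 / 4.47724 = 2.032739… → 2.03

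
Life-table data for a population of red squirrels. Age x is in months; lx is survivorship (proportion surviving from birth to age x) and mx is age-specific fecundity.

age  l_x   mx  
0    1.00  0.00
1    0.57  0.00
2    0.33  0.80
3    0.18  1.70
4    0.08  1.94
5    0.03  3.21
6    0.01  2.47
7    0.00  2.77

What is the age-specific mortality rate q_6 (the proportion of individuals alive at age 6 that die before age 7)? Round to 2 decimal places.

1.00

q_6 = (l_6 − l_7) / l_6 = (0.01 − 0) / 0.01
     = 0.01 / 0.01 = 1 → 1.00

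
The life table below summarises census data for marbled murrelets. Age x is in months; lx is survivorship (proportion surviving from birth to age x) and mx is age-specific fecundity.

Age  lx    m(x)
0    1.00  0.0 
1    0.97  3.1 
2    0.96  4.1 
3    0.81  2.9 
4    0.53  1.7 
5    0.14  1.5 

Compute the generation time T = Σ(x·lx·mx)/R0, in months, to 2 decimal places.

lx·mx: 0, 3.007, 3.936, 2.349, 0.901, 0.21 → R0 = 10.403
x·lx·mx: 0, 3.007, 7.872, 7.047, 3.604, 1.05 → Σ = 22.58
T = 22.58 / 10.403 = 2.170528… → 2.17

2.17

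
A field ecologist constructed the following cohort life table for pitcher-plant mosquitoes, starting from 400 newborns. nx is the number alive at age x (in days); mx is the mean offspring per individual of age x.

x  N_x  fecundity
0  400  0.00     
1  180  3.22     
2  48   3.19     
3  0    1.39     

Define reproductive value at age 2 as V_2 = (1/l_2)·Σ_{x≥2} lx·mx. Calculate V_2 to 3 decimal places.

3.190

lx = nx/n0 = nx/400: 1, 0.45, 0.12, 0
lx·mx for x ≥ 2: 0.3828, 0 → sum = 0.3828
V_2 = 0.3828 / l_2 = 0.3828 / 0.12 = 3.19 → 3.190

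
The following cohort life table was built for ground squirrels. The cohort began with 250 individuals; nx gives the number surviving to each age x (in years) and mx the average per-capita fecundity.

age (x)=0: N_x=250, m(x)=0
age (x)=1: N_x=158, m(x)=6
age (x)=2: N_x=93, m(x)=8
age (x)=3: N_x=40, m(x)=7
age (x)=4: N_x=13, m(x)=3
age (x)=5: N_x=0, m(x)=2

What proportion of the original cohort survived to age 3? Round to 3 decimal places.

l_3 = n_3/n_0 = 40/250 = 0.16 → 0.160

0.160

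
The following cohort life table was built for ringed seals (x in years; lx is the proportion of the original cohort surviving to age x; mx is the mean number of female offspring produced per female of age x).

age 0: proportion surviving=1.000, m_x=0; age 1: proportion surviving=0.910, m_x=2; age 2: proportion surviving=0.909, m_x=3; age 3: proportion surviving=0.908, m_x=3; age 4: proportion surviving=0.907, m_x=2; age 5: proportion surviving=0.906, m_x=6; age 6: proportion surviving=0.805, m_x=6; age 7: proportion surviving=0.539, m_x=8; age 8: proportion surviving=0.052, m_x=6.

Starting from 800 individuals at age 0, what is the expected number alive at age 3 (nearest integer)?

726

Expected survivors = N0 · l_3 = 800 × 0.908 = 726.4 → 726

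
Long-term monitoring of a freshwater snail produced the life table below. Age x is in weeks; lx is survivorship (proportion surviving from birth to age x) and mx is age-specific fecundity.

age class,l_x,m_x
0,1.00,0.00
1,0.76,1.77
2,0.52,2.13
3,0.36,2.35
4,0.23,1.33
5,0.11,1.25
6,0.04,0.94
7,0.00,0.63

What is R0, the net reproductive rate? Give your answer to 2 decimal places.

3.78

lx·mx by age: 0, 1.3452, 1.1076, 0.846, 0.3059, 0.1375, 0.0376, 0
R0 = Σ lx·mx = 3.7798 → 3.78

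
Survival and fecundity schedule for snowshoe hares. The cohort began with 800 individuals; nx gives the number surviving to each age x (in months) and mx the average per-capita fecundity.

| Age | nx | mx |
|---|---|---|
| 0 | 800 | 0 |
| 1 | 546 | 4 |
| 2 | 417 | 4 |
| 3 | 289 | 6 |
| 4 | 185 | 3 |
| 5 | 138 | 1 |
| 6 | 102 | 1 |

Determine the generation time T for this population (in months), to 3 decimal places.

2.232

lx = nx/n0 = nx/800: 1, 0.6825, 0.52125, 0.36125, 0.23125, 0.1725, 0.1275
lx·mx: 0, 2.73, 2.085, 2.1675, 0.69375, 0.1725, 0.1275 → R0 = 7.97625
x·lx·mx: 0, 2.73, 4.17, 6.5025, 2.775, 0.8625, 0.765 → Σ = 17.805
T = 17.805 / 7.97625 = 2.232252… → 2.232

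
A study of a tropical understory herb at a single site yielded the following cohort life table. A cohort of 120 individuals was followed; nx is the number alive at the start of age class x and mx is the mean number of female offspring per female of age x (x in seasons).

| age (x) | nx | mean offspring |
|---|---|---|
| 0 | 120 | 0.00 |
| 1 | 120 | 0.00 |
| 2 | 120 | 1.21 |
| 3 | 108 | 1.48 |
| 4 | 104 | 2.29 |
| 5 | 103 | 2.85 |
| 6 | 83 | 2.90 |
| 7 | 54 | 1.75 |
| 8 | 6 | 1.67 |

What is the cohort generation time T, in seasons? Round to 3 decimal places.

4.548

lx = nx/n0 = nx/120: 1, 1, 1, 0.9, 0.86667…, 0.85833…, 0.69167…, 0.45, 0.05
lx·mx: 0, 0, 1.21, 1.332, 1.984667…, 2.44625…, 2.005833…, 0.7875, 0.0835 → R0 = 9.84975…
x·lx·mx: 0, 0, 2.42, 3.996, 7.938667…, 12.23125…, 12.035…, 5.5125, 0.668 → Σ = 44.801417…
T = 44.801417… / 9.84975… = 4.548483… → 4.548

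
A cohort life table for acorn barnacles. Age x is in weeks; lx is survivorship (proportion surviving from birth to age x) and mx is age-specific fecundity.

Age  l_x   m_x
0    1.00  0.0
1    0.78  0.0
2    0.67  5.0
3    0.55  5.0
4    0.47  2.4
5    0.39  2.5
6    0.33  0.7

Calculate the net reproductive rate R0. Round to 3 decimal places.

lx·mx by age: 0, 0, 3.35, 2.75, 1.128, 0.975, 0.231
R0 = Σ lx·mx = 8.434 → 8.434

8.434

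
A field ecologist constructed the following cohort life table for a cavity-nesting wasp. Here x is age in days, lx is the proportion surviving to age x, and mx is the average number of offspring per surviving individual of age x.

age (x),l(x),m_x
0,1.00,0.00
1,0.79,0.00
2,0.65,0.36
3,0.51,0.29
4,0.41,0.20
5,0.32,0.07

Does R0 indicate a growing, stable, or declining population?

R0 = Σ lx·mx = 0 + 0 + 0.234 + 0.1479 + 0.082 + 0.0224 = 0.4863
R0 < 1, so the population is declining.

declining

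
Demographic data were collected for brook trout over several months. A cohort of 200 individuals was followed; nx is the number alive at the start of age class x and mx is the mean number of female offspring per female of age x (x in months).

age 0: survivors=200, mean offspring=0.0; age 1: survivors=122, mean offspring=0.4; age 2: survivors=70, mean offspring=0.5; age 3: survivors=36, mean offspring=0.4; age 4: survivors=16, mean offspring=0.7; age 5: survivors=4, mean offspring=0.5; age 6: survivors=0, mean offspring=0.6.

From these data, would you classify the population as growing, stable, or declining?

declining

lx = nx/n0 = nx/200: 1, 0.61, 0.35, 0.18, 0.08, 0.02, 0
R0 = Σ lx·mx = 0 + 0.244 + 0.175 + 0.072 + 0.056 + 0.01 + 0 = 0.557
R0 < 1, so the population is declining.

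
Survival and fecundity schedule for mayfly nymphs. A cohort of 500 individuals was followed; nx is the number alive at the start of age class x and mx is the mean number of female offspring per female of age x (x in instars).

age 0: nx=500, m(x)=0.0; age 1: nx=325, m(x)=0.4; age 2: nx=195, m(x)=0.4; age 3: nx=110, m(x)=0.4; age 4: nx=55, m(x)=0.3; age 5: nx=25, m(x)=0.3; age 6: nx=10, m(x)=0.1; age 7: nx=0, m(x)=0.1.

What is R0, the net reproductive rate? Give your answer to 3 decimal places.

0.554

lx = nx/n0 = nx/500: 1, 0.65, 0.39, 0.22, 0.11, 0.05, 0.02, 0
lx·mx by age: 0, 0.26, 0.156, 0.088, 0.033, 0.015, 0.002, 0
R0 = Σ lx·mx = 0.554 → 0.554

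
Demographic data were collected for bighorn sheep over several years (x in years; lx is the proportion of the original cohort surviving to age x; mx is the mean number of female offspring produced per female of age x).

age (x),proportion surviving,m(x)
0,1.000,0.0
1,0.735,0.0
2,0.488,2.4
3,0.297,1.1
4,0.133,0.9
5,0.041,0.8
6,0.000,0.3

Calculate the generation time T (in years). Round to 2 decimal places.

lx·mx: 0, 0, 1.1712, 0.3267, 0.1197, 0.0328, 0 → R0 = 1.6504
x·lx·mx: 0, 0, 2.3424, 0.9801, 0.4788, 0.164, 0 → Σ = 3.9653
T = 3.9653 / 1.6504 = 2.40263… → 2.40

2.40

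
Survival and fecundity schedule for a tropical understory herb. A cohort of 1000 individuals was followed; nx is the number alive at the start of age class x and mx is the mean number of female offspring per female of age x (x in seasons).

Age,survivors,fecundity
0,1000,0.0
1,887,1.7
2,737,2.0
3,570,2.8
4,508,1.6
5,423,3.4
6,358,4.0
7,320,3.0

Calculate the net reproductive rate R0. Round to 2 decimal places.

9.22

lx = nx/n0 = nx/1000: 1, 0.887, 0.737, 0.57, 0.508, 0.423, 0.358, 0.32
lx·mx by age: 0, 1.5079, 1.474, 1.596, 0.8128, 1.4382, 1.432, 0.96
R0 = Σ lx·mx = 9.2209 → 9.22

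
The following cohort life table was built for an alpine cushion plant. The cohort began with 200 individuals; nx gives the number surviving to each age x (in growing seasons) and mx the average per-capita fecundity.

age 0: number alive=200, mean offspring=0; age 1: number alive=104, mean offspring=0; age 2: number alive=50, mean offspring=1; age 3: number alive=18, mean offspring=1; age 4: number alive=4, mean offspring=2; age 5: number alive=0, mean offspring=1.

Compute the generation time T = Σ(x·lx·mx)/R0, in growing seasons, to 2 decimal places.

lx = nx/n0 = nx/200: 1, 0.52, 0.25, 0.09, 0.02, 0
lx·mx: 0, 0, 0.25, 0.09, 0.04, 0 → R0 = 0.38
x·lx·mx: 0, 0, 0.5, 0.27, 0.16, 0 → Σ = 0.93
T = 0.93 / 0.38 = 2.447368… → 2.45

2.45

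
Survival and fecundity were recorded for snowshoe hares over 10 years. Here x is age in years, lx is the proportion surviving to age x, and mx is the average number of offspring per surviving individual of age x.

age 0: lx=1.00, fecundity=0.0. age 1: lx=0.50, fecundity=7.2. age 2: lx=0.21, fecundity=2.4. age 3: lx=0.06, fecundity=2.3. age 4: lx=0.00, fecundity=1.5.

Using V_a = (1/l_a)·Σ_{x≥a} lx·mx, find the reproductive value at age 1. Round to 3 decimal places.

lx·mx for x ≥ 1: 3.6, 0.504, 0.138, 0 → sum = 4.242
V_1 = 4.242 / l_1 = 4.242 / 0.5 = 8.484 → 8.484

8.484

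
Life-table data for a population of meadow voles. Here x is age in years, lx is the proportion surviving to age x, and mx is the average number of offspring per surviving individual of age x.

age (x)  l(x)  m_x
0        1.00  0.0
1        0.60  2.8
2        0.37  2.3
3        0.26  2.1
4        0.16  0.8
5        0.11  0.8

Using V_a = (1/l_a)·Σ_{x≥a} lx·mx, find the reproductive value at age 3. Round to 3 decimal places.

lx·mx for x ≥ 3: 0.546, 0.128, 0.088 → sum = 0.762
V_3 = 0.762 / l_3 = 0.762 / 0.26 = 2.930769… → 2.931

2.931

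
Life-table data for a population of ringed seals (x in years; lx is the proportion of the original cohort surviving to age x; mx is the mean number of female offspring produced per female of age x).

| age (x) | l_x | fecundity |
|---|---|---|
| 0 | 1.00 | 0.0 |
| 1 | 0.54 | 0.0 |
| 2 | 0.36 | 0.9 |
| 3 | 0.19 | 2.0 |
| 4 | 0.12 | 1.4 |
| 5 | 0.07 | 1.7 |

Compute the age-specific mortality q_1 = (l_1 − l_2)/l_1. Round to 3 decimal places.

q_1 = (l_1 − l_2) / l_1 = (0.54 − 0.36) / 0.54
     = 0.18 / 0.54 = 0.333333… → 0.333

0.333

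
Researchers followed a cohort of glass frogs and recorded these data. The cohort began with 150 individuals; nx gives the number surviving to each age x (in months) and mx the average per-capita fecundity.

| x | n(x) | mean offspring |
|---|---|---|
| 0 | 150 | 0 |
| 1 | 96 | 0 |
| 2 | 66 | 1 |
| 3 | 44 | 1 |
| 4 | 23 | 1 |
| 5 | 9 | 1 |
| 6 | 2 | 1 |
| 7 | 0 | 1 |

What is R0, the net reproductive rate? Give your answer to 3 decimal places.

lx = nx/n0 = nx/150: 1, 0.64, 0.44, 0.29333…, 0.15333…, 0.06, 0.01333…, 0
lx·mx by age: 0, 0, 0.44, 0.293333…, 0.153333…, 0.06, 0.013333…, 0
R0 = Σ lx·mx = 0.96… → 0.960

0.960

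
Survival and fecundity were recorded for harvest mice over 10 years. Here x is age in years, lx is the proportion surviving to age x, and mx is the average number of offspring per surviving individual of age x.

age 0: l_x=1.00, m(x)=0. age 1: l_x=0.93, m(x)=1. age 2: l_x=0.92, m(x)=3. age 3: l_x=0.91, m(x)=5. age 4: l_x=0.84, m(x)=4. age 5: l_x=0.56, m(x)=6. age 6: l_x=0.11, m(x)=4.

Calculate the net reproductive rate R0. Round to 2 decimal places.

15.40

lx·mx by age: 0, 0.93, 2.76, 4.55, 3.36, 3.36, 0.44
R0 = Σ lx·mx = 15.4 → 15.40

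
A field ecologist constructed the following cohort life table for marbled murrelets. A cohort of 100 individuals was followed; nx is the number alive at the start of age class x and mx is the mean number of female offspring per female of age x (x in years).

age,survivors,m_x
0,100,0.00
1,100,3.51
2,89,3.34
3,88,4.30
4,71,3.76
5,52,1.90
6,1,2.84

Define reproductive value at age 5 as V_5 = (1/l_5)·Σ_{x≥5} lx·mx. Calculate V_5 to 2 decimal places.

lx = nx/n0 = nx/100: 1, 1, 0.89, 0.88, 0.71, 0.52, 0.01
lx·mx for x ≥ 5: 0.988, 0.0284 → sum = 1.0164
V_5 = 1.0164 / l_5 = 1.0164 / 0.52 = 1.954615… → 1.95

1.95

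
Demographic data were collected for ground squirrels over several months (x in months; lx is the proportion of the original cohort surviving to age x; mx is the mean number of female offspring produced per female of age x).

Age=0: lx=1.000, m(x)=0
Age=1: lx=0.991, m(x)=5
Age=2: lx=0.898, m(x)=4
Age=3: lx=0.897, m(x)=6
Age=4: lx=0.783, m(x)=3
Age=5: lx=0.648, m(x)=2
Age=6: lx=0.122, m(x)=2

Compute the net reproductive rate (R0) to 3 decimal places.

17.818

lx·mx by age: 0, 4.955, 3.592, 5.382, 2.349, 1.296, 0.244
R0 = Σ lx·mx = 17.818 → 17.818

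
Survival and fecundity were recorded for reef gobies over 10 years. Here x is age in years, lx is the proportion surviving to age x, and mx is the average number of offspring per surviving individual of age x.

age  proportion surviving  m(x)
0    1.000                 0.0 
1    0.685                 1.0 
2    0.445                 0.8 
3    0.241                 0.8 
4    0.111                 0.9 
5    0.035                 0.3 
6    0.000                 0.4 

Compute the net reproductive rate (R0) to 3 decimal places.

lx·mx by age: 0, 0.685, 0.356, 0.1928, 0.0999, 0.0105, 0
R0 = Σ lx·mx = 1.3442 → 1.344

1.344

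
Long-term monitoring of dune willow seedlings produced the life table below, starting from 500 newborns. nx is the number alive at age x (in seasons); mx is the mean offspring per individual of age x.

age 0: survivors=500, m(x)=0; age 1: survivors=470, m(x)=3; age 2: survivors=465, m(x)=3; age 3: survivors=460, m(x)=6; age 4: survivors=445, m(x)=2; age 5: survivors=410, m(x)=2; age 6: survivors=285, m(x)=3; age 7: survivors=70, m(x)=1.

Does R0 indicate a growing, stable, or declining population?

growing

lx = nx/n0 = nx/500: 1, 0.94, 0.93, 0.92, 0.89, 0.82, 0.57, 0.14
R0 = Σ lx·mx = 0 + 2.82 + 2.79 + 5.52 + 1.78 + 1.64 + 1.71 + 0.14 = 16.4
R0 > 1, so the population is growing.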